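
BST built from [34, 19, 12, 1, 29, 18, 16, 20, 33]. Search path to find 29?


BST root = 34
Search for 29: compare at each node
Path: [34, 19, 29]


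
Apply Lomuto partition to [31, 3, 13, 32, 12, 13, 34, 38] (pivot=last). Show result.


Elements <= 38 go left of pivot.
Result: [31, 3, 13, 32, 12, 13, 34, 38], pivot at index 7


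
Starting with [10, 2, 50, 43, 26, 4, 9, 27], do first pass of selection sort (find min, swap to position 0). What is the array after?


After one pass: [2, 10, 50, 43, 26, 4, 9, 27]


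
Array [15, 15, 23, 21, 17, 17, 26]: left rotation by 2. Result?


Left rotate by 2: [23, 21, 17, 17, 26, 15, 15]


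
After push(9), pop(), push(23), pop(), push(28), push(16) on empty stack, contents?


push(9) -> [9]
pop() returns 9 -> []
push(23) -> [23]
pop() returns 23 -> []
push(28) -> [28]
push(16) -> [28, 16]
Final stack (bottom to top): [28, 16]


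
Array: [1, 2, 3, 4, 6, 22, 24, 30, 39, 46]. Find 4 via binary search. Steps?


Search for 4:
[0,9] mid=4 arr[4]=6
[0,3] mid=1 arr[1]=2
[2,3] mid=2 arr[2]=3
[3,3] mid=3 arr[3]=4
Total: 4 comparisons


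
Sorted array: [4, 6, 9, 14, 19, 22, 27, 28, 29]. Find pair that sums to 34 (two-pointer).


Two pointers: lo=0, hi=8
Found pair: (6, 28) summing to 34


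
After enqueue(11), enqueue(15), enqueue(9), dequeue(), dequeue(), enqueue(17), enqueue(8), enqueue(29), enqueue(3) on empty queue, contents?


enqueue(11) -> [11]
enqueue(15) -> [11, 15]
enqueue(9) -> [11, 15, 9]
dequeue() returns 11 -> [15, 9]
dequeue() returns 15 -> [9]
enqueue(17) -> [9, 17]
enqueue(8) -> [9, 17, 8]
enqueue(29) -> [9, 17, 8, 29]
enqueue(3) -> [9, 17, 8, 29, 3]
Final queue (front to back): [9, 17, 8, 29, 3]


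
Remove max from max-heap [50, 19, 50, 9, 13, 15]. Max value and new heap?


Max = 50
Replace root with last, heapify down
Resulting heap: [50, 19, 15, 9, 13]


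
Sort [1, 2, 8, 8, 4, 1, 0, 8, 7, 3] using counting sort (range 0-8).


Count array: [1, 2, 1, 1, 1, 0, 0, 1, 3]
Reconstruct: [0, 1, 1, 2, 3, 4, 7, 8, 8, 8]


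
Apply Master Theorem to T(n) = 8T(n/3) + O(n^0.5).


a=8, b=3, c=0.5. log_3(8)=1.893 > c=0.5. Case 1: O(n^log_b(a)) = O(n^1.893)
Complexity: O(n^1.893)


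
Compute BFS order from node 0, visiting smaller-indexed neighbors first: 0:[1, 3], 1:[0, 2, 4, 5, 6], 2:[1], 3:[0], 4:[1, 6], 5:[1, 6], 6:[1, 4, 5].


BFS queue: start with [0]
Visit order: [0, 1, 3, 2, 4, 5, 6]


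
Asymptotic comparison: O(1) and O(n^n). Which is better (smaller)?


constant grows slower than n^n
O(1) is asymptotically smaller; O(n^n) grows faster


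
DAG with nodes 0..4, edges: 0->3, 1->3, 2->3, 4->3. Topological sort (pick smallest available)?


Kahn's algorithm, process smallest node first
Order: [0, 1, 2, 4, 3]


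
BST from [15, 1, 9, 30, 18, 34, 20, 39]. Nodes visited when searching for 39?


BST root = 15
Search for 39: compare at each node
Path: [15, 30, 34, 39]


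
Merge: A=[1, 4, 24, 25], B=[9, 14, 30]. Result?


Compare heads, take smaller each step.
Merged: [1, 4, 9, 14, 24, 25, 30]


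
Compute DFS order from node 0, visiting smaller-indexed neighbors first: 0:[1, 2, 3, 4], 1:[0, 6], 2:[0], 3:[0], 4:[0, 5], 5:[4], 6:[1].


DFS stack-based: start with [0]
Visit order: [0, 1, 6, 2, 3, 4, 5]


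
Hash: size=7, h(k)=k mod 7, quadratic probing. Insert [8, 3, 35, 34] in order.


Insertions: 8->slot 1; 3->slot 3; 35->slot 0; 34->slot 6
Table: [35, 8, None, 3, None, None, 34]


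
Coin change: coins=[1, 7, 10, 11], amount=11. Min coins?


dp[0]=0; dp[i]=1+min(dp[i-c] for c in coins)
...dp[6]=6, dp[7]=1, dp[8]=2, dp[9]=3, dp[10]=1, dp[11]=1
Minimum coins for 11 = 1


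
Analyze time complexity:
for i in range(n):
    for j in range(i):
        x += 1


Per nesting level: O(n) * O(n) [triangular over i] = O(n^2)
Complexity: O(n^2)


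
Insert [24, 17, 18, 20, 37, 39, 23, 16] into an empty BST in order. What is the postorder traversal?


Root = 24; build tree by BST insertion.
Postorder traversal: [16, 23, 20, 18, 17, 39, 37, 24]


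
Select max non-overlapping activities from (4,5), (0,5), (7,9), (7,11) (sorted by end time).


Greedy: pick earliest-ending, then skip overlaps.
Selected (2 activities): [(4, 5), (7, 9)]


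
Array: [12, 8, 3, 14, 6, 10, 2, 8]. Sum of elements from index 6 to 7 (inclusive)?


Prefix sums: [0, 12, 20, 23, 37, 43, 53, 55, 63]
Sum[6..7] = prefix[8] - prefix[6] = 63 - 53 = 10


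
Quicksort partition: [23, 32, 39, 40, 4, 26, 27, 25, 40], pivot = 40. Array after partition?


Elements <= 40 go left of pivot.
Result: [23, 32, 39, 40, 4, 26, 27, 25, 40], pivot at index 8


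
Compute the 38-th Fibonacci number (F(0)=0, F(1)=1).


F(n)=F(n-1)+F(n-2)
...F(36)=14930352, F(37)=24157817, F(38)=39088169


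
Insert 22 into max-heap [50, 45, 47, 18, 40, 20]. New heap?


Append 22: [50, 45, 47, 18, 40, 20, 22]
Bubble up: no swaps needed
Result: [50, 45, 47, 18, 40, 20, 22]


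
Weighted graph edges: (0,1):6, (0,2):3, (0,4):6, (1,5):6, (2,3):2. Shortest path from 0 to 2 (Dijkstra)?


Dijkstra from 0:
Distances: {0: 0, 1: 6, 2: 3, 3: 5, 4: 6, 5: 12}
Shortest distance to 2 = 3, path = [0, 2]


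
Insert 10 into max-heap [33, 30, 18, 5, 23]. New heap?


Append 10: [33, 30, 18, 5, 23, 10]
Bubble up: no swaps needed
Result: [33, 30, 18, 5, 23, 10]


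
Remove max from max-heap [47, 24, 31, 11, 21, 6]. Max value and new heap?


Max = 47
Replace root with last, heapify down
Resulting heap: [31, 24, 6, 11, 21]


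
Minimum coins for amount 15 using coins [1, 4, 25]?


dp[0]=0; dp[i]=1+min(dp[i-c] for c in coins)
...dp[10]=4, dp[11]=5, dp[12]=3, dp[13]=4, dp[14]=5, dp[15]=6
Minimum coins for 15 = 6


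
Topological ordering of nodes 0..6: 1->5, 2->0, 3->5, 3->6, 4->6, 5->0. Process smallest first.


Kahn's algorithm, process smallest node first
Order: [1, 2, 3, 4, 5, 0, 6]


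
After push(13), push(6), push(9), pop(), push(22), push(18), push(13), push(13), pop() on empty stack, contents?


push(13) -> [13]
push(6) -> [13, 6]
push(9) -> [13, 6, 9]
pop() returns 9 -> [13, 6]
push(22) -> [13, 6, 22]
push(18) -> [13, 6, 22, 18]
push(13) -> [13, 6, 22, 18, 13]
push(13) -> [13, 6, 22, 18, 13, 13]
pop() returns 13 -> [13, 6, 22, 18, 13]
Final stack (bottom to top): [13, 6, 22, 18, 13]


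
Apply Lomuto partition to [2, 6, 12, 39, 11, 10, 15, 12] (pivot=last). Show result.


Elements <= 12 go left of pivot.
Result: [2, 6, 12, 11, 10, 12, 15, 39], pivot at index 5


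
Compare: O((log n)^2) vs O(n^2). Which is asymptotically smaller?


polylogarithmic grows slower than quadratic
O((log n)^2) is asymptotically smaller; O(n^2) grows faster


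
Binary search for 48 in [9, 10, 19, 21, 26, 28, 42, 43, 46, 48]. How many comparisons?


Search for 48:
[0,9] mid=4 arr[4]=26
[5,9] mid=7 arr[7]=43
[8,9] mid=8 arr[8]=46
[9,9] mid=9 arr[9]=48
Total: 4 comparisons


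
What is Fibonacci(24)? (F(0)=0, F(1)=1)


F(n)=F(n-1)+F(n-2)
...F(22)=17711, F(23)=28657, F(24)=46368


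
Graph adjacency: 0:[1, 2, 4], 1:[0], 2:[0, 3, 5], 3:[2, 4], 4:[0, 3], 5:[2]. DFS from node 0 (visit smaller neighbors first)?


DFS stack-based: start with [0]
Visit order: [0, 1, 2, 3, 4, 5]


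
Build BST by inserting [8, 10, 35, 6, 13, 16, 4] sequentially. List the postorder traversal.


Root = 8; build tree by BST insertion.
Postorder traversal: [4, 6, 16, 13, 35, 10, 8]


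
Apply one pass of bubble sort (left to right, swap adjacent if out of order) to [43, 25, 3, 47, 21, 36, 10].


After one pass: [25, 3, 43, 21, 36, 10, 47]


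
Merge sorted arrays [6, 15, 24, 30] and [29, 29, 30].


Compare heads, take smaller each step.
Merged: [6, 15, 24, 29, 29, 30, 30]


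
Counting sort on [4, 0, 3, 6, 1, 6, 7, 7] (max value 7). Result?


Count array: [1, 1, 0, 1, 1, 0, 2, 2]
Reconstruct: [0, 1, 3, 4, 6, 6, 7, 7]


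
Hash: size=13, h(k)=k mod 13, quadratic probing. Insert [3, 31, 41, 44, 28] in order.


Insertions: 3->slot 3; 31->slot 5; 41->slot 2; 44->slot 6; 28->slot 11
Table: [None, None, 41, 3, None, 31, 44, None, None, None, None, 28, None]


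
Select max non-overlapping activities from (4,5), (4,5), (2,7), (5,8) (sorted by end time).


Greedy: pick earliest-ending, then skip overlaps.
Selected (2 activities): [(4, 5), (5, 8)]


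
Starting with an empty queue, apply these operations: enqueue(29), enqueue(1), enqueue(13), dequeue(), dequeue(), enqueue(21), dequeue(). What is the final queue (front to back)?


enqueue(29) -> [29]
enqueue(1) -> [29, 1]
enqueue(13) -> [29, 1, 13]
dequeue() returns 29 -> [1, 13]
dequeue() returns 1 -> [13]
enqueue(21) -> [13, 21]
dequeue() returns 13 -> [21]
Final queue (front to back): [21]


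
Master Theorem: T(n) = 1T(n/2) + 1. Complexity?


a=1, b=2, c=0. log_2(1)=0 = c=0. Case 2: O(n^c log n) = O(log n)
Complexity: O(log n)


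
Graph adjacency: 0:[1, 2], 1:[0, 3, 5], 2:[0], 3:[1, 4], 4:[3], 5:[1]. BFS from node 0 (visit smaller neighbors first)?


BFS queue: start with [0]
Visit order: [0, 1, 2, 3, 5, 4]


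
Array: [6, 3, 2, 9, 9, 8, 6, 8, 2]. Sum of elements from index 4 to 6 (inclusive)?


Prefix sums: [0, 6, 9, 11, 20, 29, 37, 43, 51, 53]
Sum[4..6] = prefix[7] - prefix[4] = 43 - 20 = 23


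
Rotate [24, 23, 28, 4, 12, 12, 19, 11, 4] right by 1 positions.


Right rotate by 1: [4, 24, 23, 28, 4, 12, 12, 19, 11]


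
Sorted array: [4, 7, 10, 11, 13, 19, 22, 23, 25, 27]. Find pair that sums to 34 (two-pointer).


Two pointers: lo=0, hi=9
Found pair: (7, 27) summing to 34


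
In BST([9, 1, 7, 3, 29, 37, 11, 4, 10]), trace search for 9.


BST root = 9
Search for 9: compare at each node
Path: [9]


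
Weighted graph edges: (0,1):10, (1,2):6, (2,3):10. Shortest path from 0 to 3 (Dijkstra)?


Dijkstra from 0:
Distances: {0: 0, 1: 10, 2: 16, 3: 26}
Shortest distance to 3 = 26, path = [0, 1, 2, 3]


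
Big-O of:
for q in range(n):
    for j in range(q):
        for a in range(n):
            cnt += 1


Per nesting level: O(n) * O(n) [triangular over q] * O(n) = O(n^3)
Complexity: O(n^3)


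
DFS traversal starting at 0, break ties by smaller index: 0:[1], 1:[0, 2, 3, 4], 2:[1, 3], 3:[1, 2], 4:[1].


DFS stack-based: start with [0]
Visit order: [0, 1, 2, 3, 4]


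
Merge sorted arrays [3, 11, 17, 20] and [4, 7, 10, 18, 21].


Compare heads, take smaller each step.
Merged: [3, 4, 7, 10, 11, 17, 18, 20, 21]


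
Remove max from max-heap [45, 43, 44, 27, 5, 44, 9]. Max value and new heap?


Max = 45
Replace root with last, heapify down
Resulting heap: [44, 43, 44, 27, 5, 9]


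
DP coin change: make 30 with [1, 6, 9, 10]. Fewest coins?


dp[0]=0; dp[i]=1+min(dp[i-c] for c in coins)
...dp[25]=3, dp[26]=3, dp[27]=3, dp[28]=3, dp[29]=3, dp[30]=3
Minimum coins for 30 = 3


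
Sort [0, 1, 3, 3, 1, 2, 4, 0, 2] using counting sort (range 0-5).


Count array: [2, 2, 2, 2, 1, 0]
Reconstruct: [0, 0, 1, 1, 2, 2, 3, 3, 4]


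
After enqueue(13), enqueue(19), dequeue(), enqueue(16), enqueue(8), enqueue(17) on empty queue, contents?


enqueue(13) -> [13]
enqueue(19) -> [13, 19]
dequeue() returns 13 -> [19]
enqueue(16) -> [19, 16]
enqueue(8) -> [19, 16, 8]
enqueue(17) -> [19, 16, 8, 17]
Final queue (front to back): [19, 16, 8, 17]


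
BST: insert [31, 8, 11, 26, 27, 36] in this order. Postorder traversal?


Root = 31; build tree by BST insertion.
Postorder traversal: [27, 26, 11, 8, 36, 31]


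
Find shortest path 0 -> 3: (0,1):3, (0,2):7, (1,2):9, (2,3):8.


Dijkstra from 0:
Distances: {0: 0, 1: 3, 2: 7, 3: 15}
Shortest distance to 3 = 15, path = [0, 2, 3]


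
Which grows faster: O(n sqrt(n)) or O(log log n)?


double-logarithmic grows slower than n^1.5
O(log log n) is asymptotically smaller; O(n sqrt(n)) grows faster


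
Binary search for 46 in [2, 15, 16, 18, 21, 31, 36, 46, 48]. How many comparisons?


Search for 46:
[0,8] mid=4 arr[4]=21
[5,8] mid=6 arr[6]=36
[7,8] mid=7 arr[7]=46
Total: 3 comparisons


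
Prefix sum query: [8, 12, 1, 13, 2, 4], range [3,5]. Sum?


Prefix sums: [0, 8, 20, 21, 34, 36, 40]
Sum[3..5] = prefix[6] - prefix[3] = 40 - 21 = 19


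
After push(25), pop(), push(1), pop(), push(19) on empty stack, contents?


push(25) -> [25]
pop() returns 25 -> []
push(1) -> [1]
pop() returns 1 -> []
push(19) -> [19]
Final stack (bottom to top): [19]


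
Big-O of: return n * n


Analysis: constant-time operation, no loop
Complexity: O(1)


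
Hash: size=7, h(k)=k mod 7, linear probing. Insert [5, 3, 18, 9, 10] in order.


Insertions: 5->slot 5; 3->slot 3; 18->slot 4; 9->slot 2; 10->slot 6
Table: [None, None, 9, 3, 18, 5, 10]


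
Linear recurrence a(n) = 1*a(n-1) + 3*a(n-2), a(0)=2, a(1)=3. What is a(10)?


Build bottom-up:
...a(8)=1233, a(9)=2826, a(10)=1*2826+3*1233=6525


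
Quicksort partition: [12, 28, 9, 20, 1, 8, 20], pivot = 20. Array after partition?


Elements <= 20 go left of pivot.
Result: [12, 9, 20, 1, 8, 20, 28], pivot at index 5


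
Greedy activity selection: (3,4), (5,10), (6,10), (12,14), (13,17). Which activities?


Greedy: pick earliest-ending, then skip overlaps.
Selected (3 activities): [(3, 4), (5, 10), (12, 14)]


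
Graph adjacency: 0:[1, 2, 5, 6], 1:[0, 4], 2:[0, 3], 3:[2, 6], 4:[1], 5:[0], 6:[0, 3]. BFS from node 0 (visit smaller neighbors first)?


BFS queue: start with [0]
Visit order: [0, 1, 2, 5, 6, 4, 3]


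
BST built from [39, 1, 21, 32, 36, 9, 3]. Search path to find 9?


BST root = 39
Search for 9: compare at each node
Path: [39, 1, 21, 9]


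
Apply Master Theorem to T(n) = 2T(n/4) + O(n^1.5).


a=2, b=4, c=1.5. log_4(2)=0.5 < c=1.5. Case 3: O(n^c) = O(n^1.500)
Complexity: O(n^1.500)


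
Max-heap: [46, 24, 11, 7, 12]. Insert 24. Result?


Append 24: [46, 24, 11, 7, 12, 24]
Bubble up: swap idx 5(24) with idx 2(11)
Result: [46, 24, 24, 7, 12, 11]


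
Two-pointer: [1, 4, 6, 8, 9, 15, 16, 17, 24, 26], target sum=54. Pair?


Two pointers: lo=0, hi=9
No pair sums to 54


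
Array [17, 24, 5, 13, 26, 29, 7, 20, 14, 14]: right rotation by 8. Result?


Right rotate by 8: [5, 13, 26, 29, 7, 20, 14, 14, 17, 24]


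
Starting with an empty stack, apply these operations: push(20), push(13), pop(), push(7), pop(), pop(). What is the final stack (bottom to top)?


push(20) -> [20]
push(13) -> [20, 13]
pop() returns 13 -> [20]
push(7) -> [20, 7]
pop() returns 7 -> [20]
pop() returns 20 -> []
Final stack (bottom to top): []


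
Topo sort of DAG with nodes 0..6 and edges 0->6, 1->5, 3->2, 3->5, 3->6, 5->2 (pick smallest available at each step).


Kahn's algorithm, process smallest node first
Order: [0, 1, 3, 4, 5, 2, 6]


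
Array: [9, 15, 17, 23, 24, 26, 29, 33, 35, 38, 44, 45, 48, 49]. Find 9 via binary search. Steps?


Search for 9:
[0,13] mid=6 arr[6]=29
[0,5] mid=2 arr[2]=17
[0,1] mid=0 arr[0]=9
Total: 3 comparisons


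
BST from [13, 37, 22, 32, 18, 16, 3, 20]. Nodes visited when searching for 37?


BST root = 13
Search for 37: compare at each node
Path: [13, 37]


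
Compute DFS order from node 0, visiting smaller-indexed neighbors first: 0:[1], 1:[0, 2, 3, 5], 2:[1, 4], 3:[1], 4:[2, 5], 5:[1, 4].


DFS stack-based: start with [0]
Visit order: [0, 1, 2, 4, 5, 3]


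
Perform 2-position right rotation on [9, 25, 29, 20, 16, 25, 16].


Right rotate by 2: [25, 16, 9, 25, 29, 20, 16]


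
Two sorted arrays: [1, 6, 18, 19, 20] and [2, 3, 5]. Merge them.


Compare heads, take smaller each step.
Merged: [1, 2, 3, 5, 6, 18, 19, 20]


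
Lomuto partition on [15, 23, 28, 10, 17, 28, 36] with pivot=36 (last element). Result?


Elements <= 36 go left of pivot.
Result: [15, 23, 28, 10, 17, 28, 36], pivot at index 6


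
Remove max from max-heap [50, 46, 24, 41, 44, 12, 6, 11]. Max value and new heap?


Max = 50
Replace root with last, heapify down
Resulting heap: [46, 44, 24, 41, 11, 12, 6]


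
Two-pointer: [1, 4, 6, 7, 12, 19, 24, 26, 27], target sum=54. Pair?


Two pointers: lo=0, hi=8
No pair sums to 54


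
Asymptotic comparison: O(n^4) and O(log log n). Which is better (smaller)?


double-logarithmic grows slower than quartic
O(log log n) is asymptotically smaller; O(n^4) grows faster


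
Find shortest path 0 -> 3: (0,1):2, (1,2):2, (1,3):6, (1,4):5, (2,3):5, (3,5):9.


Dijkstra from 0:
Distances: {0: 0, 1: 2, 2: 4, 3: 8, 4: 7, 5: 17}
Shortest distance to 3 = 8, path = [0, 1, 3]


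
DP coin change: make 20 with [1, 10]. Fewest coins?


dp[0]=0; dp[i]=1+min(dp[i-c] for c in coins)
...dp[15]=6, dp[16]=7, dp[17]=8, dp[18]=9, dp[19]=10, dp[20]=2
Minimum coins for 20 = 2


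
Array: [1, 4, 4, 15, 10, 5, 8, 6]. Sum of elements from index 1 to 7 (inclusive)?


Prefix sums: [0, 1, 5, 9, 24, 34, 39, 47, 53]
Sum[1..7] = prefix[8] - prefix[1] = 53 - 1 = 52


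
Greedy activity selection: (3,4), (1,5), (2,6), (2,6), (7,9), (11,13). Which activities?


Greedy: pick earliest-ending, then skip overlaps.
Selected (3 activities): [(3, 4), (7, 9), (11, 13)]


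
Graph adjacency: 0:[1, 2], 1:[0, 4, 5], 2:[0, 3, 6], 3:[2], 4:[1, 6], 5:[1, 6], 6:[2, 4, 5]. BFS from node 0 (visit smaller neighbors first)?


BFS queue: start with [0]
Visit order: [0, 1, 2, 4, 5, 3, 6]


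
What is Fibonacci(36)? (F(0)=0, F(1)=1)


F(n)=F(n-1)+F(n-2)
...F(34)=5702887, F(35)=9227465, F(36)=14930352


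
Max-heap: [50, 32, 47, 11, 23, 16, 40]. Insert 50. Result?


Append 50: [50, 32, 47, 11, 23, 16, 40, 50]
Bubble up: swap idx 7(50) with idx 3(11); swap idx 3(50) with idx 1(32)
Result: [50, 50, 47, 32, 23, 16, 40, 11]


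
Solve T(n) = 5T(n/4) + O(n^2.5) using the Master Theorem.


a=5, b=4, c=2.5. log_4(5)=1.161 < c=2.5. Case 3: O(n^c) = O(n^2.500)
Complexity: O(n^2.500)


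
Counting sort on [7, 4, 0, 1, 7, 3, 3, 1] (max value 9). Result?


Count array: [1, 2, 0, 2, 1, 0, 0, 2, 0, 0]
Reconstruct: [0, 1, 1, 3, 3, 4, 7, 7]


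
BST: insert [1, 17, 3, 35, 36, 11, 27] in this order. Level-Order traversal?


Root = 1; build tree by BST insertion.
Level-Order traversal: [1, 17, 3, 35, 11, 27, 36]


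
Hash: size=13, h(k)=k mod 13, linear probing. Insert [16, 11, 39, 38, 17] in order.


Insertions: 16->slot 3; 11->slot 11; 39->slot 0; 38->slot 12; 17->slot 4
Table: [39, None, None, 16, 17, None, None, None, None, None, None, 11, 38]


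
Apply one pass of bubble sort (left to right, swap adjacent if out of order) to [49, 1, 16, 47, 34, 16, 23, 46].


After one pass: [1, 16, 47, 34, 16, 23, 46, 49]


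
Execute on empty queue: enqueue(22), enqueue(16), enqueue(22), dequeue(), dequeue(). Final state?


enqueue(22) -> [22]
enqueue(16) -> [22, 16]
enqueue(22) -> [22, 16, 22]
dequeue() returns 22 -> [16, 22]
dequeue() returns 16 -> [22]
Final queue (front to back): [22]


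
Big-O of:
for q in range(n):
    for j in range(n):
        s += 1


Per nesting level: O(n) * O(n) = O(n^2)
Complexity: O(n^2)


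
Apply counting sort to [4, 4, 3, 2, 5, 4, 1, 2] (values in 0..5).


Count array: [0, 1, 2, 1, 3, 1]
Reconstruct: [1, 2, 2, 3, 4, 4, 4, 5]


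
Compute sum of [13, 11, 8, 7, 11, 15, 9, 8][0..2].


Prefix sums: [0, 13, 24, 32, 39, 50, 65, 74, 82]
Sum[0..2] = prefix[3] - prefix[0] = 32 - 0 = 32


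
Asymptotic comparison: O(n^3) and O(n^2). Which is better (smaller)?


quadratic grows slower than cubic
O(n^2) is asymptotically smaller; O(n^3) grows faster


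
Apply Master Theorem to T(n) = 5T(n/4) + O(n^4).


a=5, b=4, c=4. log_4(5)=1.161 < c=4. Case 3: O(n^c) = O(n^4)
Complexity: O(n^4)


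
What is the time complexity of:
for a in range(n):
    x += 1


Per nesting level: O(n) = O(n)
Complexity: O(n)


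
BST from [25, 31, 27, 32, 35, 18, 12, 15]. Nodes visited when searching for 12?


BST root = 25
Search for 12: compare at each node
Path: [25, 18, 12]


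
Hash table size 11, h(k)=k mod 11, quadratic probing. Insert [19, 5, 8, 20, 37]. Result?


Insertions: 19->slot 8; 5->slot 5; 8->slot 9; 20->slot 10; 37->slot 4
Table: [None, None, None, None, 37, 5, None, None, 19, 8, 20]


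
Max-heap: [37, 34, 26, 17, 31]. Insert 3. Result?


Append 3: [37, 34, 26, 17, 31, 3]
Bubble up: no swaps needed
Result: [37, 34, 26, 17, 31, 3]


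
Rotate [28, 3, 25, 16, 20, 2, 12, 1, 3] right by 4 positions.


Right rotate by 4: [2, 12, 1, 3, 28, 3, 25, 16, 20]


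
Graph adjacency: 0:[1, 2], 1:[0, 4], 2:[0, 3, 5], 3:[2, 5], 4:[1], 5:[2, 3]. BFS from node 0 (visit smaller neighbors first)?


BFS queue: start with [0]
Visit order: [0, 1, 2, 4, 3, 5]


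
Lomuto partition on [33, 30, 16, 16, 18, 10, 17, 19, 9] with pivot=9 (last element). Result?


Elements <= 9 go left of pivot.
Result: [9, 30, 16, 16, 18, 10, 17, 19, 33], pivot at index 0


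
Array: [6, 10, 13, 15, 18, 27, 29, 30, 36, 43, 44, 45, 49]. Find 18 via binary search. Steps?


Search for 18:
[0,12] mid=6 arr[6]=29
[0,5] mid=2 arr[2]=13
[3,5] mid=4 arr[4]=18
Total: 3 comparisons


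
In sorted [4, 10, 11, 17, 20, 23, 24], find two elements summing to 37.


Two pointers: lo=0, hi=6
Found pair: (17, 20) summing to 37


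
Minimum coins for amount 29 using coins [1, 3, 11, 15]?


dp[0]=0; dp[i]=1+min(dp[i-c] for c in coins)
...dp[24]=4, dp[25]=3, dp[26]=2, dp[27]=3, dp[28]=4, dp[29]=3
Minimum coins for 29 = 3


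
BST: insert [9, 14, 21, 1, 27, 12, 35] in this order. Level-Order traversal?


Root = 9; build tree by BST insertion.
Level-Order traversal: [9, 1, 14, 12, 21, 27, 35]


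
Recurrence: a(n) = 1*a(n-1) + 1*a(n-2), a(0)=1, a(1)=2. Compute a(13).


Build bottom-up:
...a(11)=233, a(12)=377, a(13)=1*377+1*233=610


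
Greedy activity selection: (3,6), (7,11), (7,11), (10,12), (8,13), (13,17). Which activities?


Greedy: pick earliest-ending, then skip overlaps.
Selected (3 activities): [(3, 6), (7, 11), (13, 17)]


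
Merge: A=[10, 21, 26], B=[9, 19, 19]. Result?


Compare heads, take smaller each step.
Merged: [9, 10, 19, 19, 21, 26]


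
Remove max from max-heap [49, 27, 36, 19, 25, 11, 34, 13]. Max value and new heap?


Max = 49
Replace root with last, heapify down
Resulting heap: [36, 27, 34, 19, 25, 11, 13]


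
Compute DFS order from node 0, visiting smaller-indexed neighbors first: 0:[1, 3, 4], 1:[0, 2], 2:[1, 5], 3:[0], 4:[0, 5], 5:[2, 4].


DFS stack-based: start with [0]
Visit order: [0, 1, 2, 5, 4, 3]


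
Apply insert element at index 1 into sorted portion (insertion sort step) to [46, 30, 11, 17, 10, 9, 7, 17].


After one pass: [30, 46, 11, 17, 10, 9, 7, 17]


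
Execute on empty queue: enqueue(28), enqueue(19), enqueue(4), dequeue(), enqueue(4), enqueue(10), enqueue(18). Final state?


enqueue(28) -> [28]
enqueue(19) -> [28, 19]
enqueue(4) -> [28, 19, 4]
dequeue() returns 28 -> [19, 4]
enqueue(4) -> [19, 4, 4]
enqueue(10) -> [19, 4, 4, 10]
enqueue(18) -> [19, 4, 4, 10, 18]
Final queue (front to back): [19, 4, 4, 10, 18]


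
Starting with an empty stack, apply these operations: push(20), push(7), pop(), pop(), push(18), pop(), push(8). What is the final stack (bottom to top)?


push(20) -> [20]
push(7) -> [20, 7]
pop() returns 7 -> [20]
pop() returns 20 -> []
push(18) -> [18]
pop() returns 18 -> []
push(8) -> [8]
Final stack (bottom to top): [8]


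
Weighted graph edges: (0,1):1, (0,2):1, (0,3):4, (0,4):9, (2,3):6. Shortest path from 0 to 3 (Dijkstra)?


Dijkstra from 0:
Distances: {0: 0, 1: 1, 2: 1, 3: 4, 4: 9}
Shortest distance to 3 = 4, path = [0, 3]


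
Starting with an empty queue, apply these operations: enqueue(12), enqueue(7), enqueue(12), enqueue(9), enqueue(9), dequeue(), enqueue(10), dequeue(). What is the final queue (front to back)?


enqueue(12) -> [12]
enqueue(7) -> [12, 7]
enqueue(12) -> [12, 7, 12]
enqueue(9) -> [12, 7, 12, 9]
enqueue(9) -> [12, 7, 12, 9, 9]
dequeue() returns 12 -> [7, 12, 9, 9]
enqueue(10) -> [7, 12, 9, 9, 10]
dequeue() returns 7 -> [12, 9, 9, 10]
Final queue (front to back): [12, 9, 9, 10]


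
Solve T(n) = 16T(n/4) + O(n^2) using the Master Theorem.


a=16, b=4, c=2. log_4(16)=2 = c=2. Case 2: O(n^c log n) = O(n^2 log n)
Complexity: O(n^2 log n)


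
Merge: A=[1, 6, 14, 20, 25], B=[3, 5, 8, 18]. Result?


Compare heads, take smaller each step.
Merged: [1, 3, 5, 6, 8, 14, 18, 20, 25]


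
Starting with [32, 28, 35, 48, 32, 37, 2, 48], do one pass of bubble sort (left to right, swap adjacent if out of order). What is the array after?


After one pass: [28, 32, 35, 32, 37, 2, 48, 48]


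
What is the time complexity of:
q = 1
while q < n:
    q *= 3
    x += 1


Per nesting level: O(log n) = O(log n)
Complexity: O(log n)


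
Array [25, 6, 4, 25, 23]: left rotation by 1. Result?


Left rotate by 1: [6, 4, 25, 23, 25]


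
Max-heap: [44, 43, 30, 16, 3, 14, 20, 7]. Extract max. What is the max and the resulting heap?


Max = 44
Replace root with last, heapify down
Resulting heap: [43, 16, 30, 7, 3, 14, 20]


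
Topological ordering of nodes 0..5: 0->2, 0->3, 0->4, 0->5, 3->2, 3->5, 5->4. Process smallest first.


Kahn's algorithm, process smallest node first
Order: [0, 1, 3, 2, 5, 4]


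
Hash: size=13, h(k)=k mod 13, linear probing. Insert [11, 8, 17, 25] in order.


Insertions: 11->slot 11; 8->slot 8; 17->slot 4; 25->slot 12
Table: [None, None, None, None, 17, None, None, None, 8, None, None, 11, 25]


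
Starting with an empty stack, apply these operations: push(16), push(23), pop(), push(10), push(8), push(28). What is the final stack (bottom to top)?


push(16) -> [16]
push(23) -> [16, 23]
pop() returns 23 -> [16]
push(10) -> [16, 10]
push(8) -> [16, 10, 8]
push(28) -> [16, 10, 8, 28]
Final stack (bottom to top): [16, 10, 8, 28]


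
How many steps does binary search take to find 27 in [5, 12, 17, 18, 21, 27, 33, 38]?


Search for 27:
[0,7] mid=3 arr[3]=18
[4,7] mid=5 arr[5]=27
Total: 2 comparisons


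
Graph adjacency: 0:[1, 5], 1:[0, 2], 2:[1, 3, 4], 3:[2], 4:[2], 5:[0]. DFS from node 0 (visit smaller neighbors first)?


DFS stack-based: start with [0]
Visit order: [0, 1, 2, 3, 4, 5]


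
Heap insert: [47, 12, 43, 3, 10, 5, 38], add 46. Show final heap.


Append 46: [47, 12, 43, 3, 10, 5, 38, 46]
Bubble up: swap idx 7(46) with idx 3(3); swap idx 3(46) with idx 1(12)
Result: [47, 46, 43, 12, 10, 5, 38, 3]


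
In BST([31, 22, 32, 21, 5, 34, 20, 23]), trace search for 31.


BST root = 31
Search for 31: compare at each node
Path: [31]


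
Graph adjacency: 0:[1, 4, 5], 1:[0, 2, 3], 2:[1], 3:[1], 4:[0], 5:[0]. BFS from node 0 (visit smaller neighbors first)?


BFS queue: start with [0]
Visit order: [0, 1, 4, 5, 2, 3]


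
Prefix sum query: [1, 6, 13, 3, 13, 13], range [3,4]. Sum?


Prefix sums: [0, 1, 7, 20, 23, 36, 49]
Sum[3..4] = prefix[5] - prefix[3] = 36 - 20 = 16


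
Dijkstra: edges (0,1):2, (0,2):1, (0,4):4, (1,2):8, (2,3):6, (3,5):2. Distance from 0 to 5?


Dijkstra from 0:
Distances: {0: 0, 1: 2, 2: 1, 3: 7, 4: 4, 5: 9}
Shortest distance to 5 = 9, path = [0, 2, 3, 5]


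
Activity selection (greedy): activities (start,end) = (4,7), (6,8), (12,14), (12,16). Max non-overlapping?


Greedy: pick earliest-ending, then skip overlaps.
Selected (2 activities): [(4, 7), (12, 14)]


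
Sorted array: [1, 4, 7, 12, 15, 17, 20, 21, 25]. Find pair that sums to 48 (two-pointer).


Two pointers: lo=0, hi=8
No pair sums to 48


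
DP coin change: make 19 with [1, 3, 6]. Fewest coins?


dp[0]=0; dp[i]=1+min(dp[i-c] for c in coins)
...dp[14]=4, dp[15]=3, dp[16]=4, dp[17]=5, dp[18]=3, dp[19]=4
Minimum coins for 19 = 4


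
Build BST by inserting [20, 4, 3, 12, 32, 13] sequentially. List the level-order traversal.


Root = 20; build tree by BST insertion.
Level-Order traversal: [20, 4, 32, 3, 12, 13]


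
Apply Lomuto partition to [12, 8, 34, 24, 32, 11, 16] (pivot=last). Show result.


Elements <= 16 go left of pivot.
Result: [12, 8, 11, 16, 32, 34, 24], pivot at index 3


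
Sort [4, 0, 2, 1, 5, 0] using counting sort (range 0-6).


Count array: [2, 1, 1, 0, 1, 1, 0]
Reconstruct: [0, 0, 1, 2, 4, 5]


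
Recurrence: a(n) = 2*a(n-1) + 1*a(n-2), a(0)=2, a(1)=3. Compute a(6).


Build bottom-up:
...a(4)=46, a(5)=111, a(6)=2*111+1*46=268


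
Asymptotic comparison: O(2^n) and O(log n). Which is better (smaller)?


logarithmic grows slower than exponential
O(log n) is asymptotically smaller; O(2^n) grows faster


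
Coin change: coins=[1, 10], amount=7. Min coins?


dp[0]=0; dp[i]=1+min(dp[i-c] for c in coins)
...dp[2]=2, dp[3]=3, dp[4]=4, dp[5]=5, dp[6]=6, dp[7]=7
Minimum coins for 7 = 7


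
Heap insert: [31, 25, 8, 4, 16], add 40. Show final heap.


Append 40: [31, 25, 8, 4, 16, 40]
Bubble up: swap idx 5(40) with idx 2(8); swap idx 2(40) with idx 0(31)
Result: [40, 25, 31, 4, 16, 8]


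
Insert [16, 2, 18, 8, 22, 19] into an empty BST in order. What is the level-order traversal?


Root = 16; build tree by BST insertion.
Level-Order traversal: [16, 2, 18, 8, 22, 19]


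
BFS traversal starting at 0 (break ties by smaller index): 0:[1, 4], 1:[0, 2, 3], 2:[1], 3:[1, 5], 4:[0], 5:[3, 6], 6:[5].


BFS queue: start with [0]
Visit order: [0, 1, 4, 2, 3, 5, 6]


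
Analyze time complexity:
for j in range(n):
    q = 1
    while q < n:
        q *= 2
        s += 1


Per nesting level: O(n) * O(log n) = O(n log n)
Complexity: O(n log n)


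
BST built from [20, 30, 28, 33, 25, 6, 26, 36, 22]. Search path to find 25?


BST root = 20
Search for 25: compare at each node
Path: [20, 30, 28, 25]


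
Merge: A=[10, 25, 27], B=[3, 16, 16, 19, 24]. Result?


Compare heads, take smaller each step.
Merged: [3, 10, 16, 16, 19, 24, 25, 27]


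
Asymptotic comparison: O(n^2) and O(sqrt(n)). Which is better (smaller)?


sublinear grows slower than quadratic
O(sqrt(n)) is asymptotically smaller; O(n^2) grows faster


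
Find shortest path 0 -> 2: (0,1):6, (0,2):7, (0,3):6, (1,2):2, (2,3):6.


Dijkstra from 0:
Distances: {0: 0, 1: 6, 2: 7, 3: 6}
Shortest distance to 2 = 7, path = [0, 2]


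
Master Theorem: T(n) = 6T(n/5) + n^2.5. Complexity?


a=6, b=5, c=2.5. log_5(6)=1.113 < c=2.5. Case 3: O(n^c) = O(n^2.500)
Complexity: O(n^2.500)


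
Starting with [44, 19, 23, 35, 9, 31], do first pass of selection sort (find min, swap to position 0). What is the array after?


After one pass: [9, 19, 23, 35, 44, 31]


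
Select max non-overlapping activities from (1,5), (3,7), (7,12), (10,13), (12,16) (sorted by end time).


Greedy: pick earliest-ending, then skip overlaps.
Selected (3 activities): [(1, 5), (7, 12), (12, 16)]


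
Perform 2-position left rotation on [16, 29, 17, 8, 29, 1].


Left rotate by 2: [17, 8, 29, 1, 16, 29]


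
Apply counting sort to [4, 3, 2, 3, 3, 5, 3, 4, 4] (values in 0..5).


Count array: [0, 0, 1, 4, 3, 1]
Reconstruct: [2, 3, 3, 3, 3, 4, 4, 4, 5]


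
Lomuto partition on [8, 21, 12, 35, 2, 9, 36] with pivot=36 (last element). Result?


Elements <= 36 go left of pivot.
Result: [8, 21, 12, 35, 2, 9, 36], pivot at index 6


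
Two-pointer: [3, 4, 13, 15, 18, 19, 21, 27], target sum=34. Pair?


Two pointers: lo=0, hi=7
Found pair: (13, 21) summing to 34


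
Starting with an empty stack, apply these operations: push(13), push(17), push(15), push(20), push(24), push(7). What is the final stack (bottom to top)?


push(13) -> [13]
push(17) -> [13, 17]
push(15) -> [13, 17, 15]
push(20) -> [13, 17, 15, 20]
push(24) -> [13, 17, 15, 20, 24]
push(7) -> [13, 17, 15, 20, 24, 7]
Final stack (bottom to top): [13, 17, 15, 20, 24, 7]


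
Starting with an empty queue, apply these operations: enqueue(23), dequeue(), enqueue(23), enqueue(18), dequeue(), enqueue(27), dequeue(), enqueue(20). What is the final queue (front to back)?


enqueue(23) -> [23]
dequeue() returns 23 -> []
enqueue(23) -> [23]
enqueue(18) -> [23, 18]
dequeue() returns 23 -> [18]
enqueue(27) -> [18, 27]
dequeue() returns 18 -> [27]
enqueue(20) -> [27, 20]
Final queue (front to back): [27, 20]


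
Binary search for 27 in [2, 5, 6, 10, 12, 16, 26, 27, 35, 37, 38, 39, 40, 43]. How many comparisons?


Search for 27:
[0,13] mid=6 arr[6]=26
[7,13] mid=10 arr[10]=38
[7,9] mid=8 arr[8]=35
[7,7] mid=7 arr[7]=27
Total: 4 comparisons


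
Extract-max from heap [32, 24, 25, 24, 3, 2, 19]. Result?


Max = 32
Replace root with last, heapify down
Resulting heap: [25, 24, 19, 24, 3, 2]


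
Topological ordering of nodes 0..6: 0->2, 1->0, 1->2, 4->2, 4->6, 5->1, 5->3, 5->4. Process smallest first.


Kahn's algorithm, process smallest node first
Order: [5, 1, 0, 3, 4, 2, 6]


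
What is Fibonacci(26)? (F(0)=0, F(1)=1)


F(n)=F(n-1)+F(n-2)
...F(24)=46368, F(25)=75025, F(26)=121393


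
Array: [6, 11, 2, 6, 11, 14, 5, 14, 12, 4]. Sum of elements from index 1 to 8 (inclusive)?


Prefix sums: [0, 6, 17, 19, 25, 36, 50, 55, 69, 81, 85]
Sum[1..8] = prefix[9] - prefix[1] = 81 - 6 = 75


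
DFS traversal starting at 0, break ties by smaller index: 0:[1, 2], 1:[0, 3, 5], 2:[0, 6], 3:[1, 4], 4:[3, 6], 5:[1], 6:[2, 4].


DFS stack-based: start with [0]
Visit order: [0, 1, 3, 4, 6, 2, 5]


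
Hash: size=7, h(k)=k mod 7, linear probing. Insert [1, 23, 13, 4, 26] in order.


Insertions: 1->slot 1; 23->slot 2; 13->slot 6; 4->slot 4; 26->slot 5
Table: [None, 1, 23, None, 4, 26, 13]


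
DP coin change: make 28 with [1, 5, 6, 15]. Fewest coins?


dp[0]=0; dp[i]=1+min(dp[i-c] for c in coins)
...dp[23]=4, dp[24]=4, dp[25]=3, dp[26]=3, dp[27]=3, dp[28]=4
Minimum coins for 28 = 4


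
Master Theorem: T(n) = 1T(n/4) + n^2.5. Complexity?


a=1, b=4, c=2.5. log_4(1)=0 < c=2.5. Case 3: O(n^c) = O(n^2.500)
Complexity: O(n^2.500)


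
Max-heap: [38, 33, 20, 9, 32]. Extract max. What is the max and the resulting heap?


Max = 38
Replace root with last, heapify down
Resulting heap: [33, 32, 20, 9]


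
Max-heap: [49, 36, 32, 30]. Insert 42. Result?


Append 42: [49, 36, 32, 30, 42]
Bubble up: swap idx 4(42) with idx 1(36)
Result: [49, 42, 32, 30, 36]


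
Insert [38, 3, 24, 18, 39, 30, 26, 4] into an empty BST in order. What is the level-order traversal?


Root = 38; build tree by BST insertion.
Level-Order traversal: [38, 3, 39, 24, 18, 30, 4, 26]


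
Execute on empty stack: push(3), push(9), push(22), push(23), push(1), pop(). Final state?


push(3) -> [3]
push(9) -> [3, 9]
push(22) -> [3, 9, 22]
push(23) -> [3, 9, 22, 23]
push(1) -> [3, 9, 22, 23, 1]
pop() returns 1 -> [3, 9, 22, 23]
Final stack (bottom to top): [3, 9, 22, 23]


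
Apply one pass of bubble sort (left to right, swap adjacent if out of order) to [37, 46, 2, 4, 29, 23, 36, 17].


After one pass: [37, 2, 4, 29, 23, 36, 17, 46]


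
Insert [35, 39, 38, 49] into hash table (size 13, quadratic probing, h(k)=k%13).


Insertions: 35->slot 9; 39->slot 0; 38->slot 12; 49->slot 10
Table: [39, None, None, None, None, None, None, None, None, 35, 49, None, 38]


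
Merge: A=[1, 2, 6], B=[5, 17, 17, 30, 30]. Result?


Compare heads, take smaller each step.
Merged: [1, 2, 5, 6, 17, 17, 30, 30]


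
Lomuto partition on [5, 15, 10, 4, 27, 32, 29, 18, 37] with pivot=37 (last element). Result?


Elements <= 37 go left of pivot.
Result: [5, 15, 10, 4, 27, 32, 29, 18, 37], pivot at index 8


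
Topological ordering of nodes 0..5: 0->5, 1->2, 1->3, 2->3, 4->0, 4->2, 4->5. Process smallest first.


Kahn's algorithm, process smallest node first
Order: [1, 4, 0, 2, 3, 5]


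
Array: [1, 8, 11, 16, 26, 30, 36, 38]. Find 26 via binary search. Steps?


Search for 26:
[0,7] mid=3 arr[3]=16
[4,7] mid=5 arr[5]=30
[4,4] mid=4 arr[4]=26
Total: 3 comparisons


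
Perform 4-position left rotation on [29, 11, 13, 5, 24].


Left rotate by 4: [24, 29, 11, 13, 5]


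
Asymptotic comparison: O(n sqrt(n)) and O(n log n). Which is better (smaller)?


linearithmic grows slower than n^1.5
O(n log n) is asymptotically smaller; O(n sqrt(n)) grows faster


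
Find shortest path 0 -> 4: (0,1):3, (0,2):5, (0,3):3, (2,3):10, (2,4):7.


Dijkstra from 0:
Distances: {0: 0, 1: 3, 2: 5, 3: 3, 4: 12}
Shortest distance to 4 = 12, path = [0, 2, 4]


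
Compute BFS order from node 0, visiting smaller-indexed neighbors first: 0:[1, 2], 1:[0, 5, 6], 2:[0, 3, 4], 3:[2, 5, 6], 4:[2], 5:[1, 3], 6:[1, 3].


BFS queue: start with [0]
Visit order: [0, 1, 2, 5, 6, 3, 4]


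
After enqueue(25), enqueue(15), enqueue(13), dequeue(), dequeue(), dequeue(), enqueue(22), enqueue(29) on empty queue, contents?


enqueue(25) -> [25]
enqueue(15) -> [25, 15]
enqueue(13) -> [25, 15, 13]
dequeue() returns 25 -> [15, 13]
dequeue() returns 15 -> [13]
dequeue() returns 13 -> []
enqueue(22) -> [22]
enqueue(29) -> [22, 29]
Final queue (front to back): [22, 29]


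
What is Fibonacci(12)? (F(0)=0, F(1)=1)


F(n)=F(n-1)+F(n-2)
...F(10)=55, F(11)=89, F(12)=144


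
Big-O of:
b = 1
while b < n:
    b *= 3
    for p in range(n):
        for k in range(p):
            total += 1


Per nesting level: O(log n) * O(n) * O(n) [triangular over p] = O(n^2 log n)
Complexity: O(n^2 log n)


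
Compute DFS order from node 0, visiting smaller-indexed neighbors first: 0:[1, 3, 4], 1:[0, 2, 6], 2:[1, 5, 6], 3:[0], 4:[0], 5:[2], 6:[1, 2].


DFS stack-based: start with [0]
Visit order: [0, 1, 2, 5, 6, 3, 4]


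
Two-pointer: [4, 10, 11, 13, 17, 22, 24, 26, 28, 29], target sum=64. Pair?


Two pointers: lo=0, hi=9
No pair sums to 64


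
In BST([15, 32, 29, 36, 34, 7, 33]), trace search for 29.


BST root = 15
Search for 29: compare at each node
Path: [15, 32, 29]


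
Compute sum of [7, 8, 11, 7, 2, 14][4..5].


Prefix sums: [0, 7, 15, 26, 33, 35, 49]
Sum[4..5] = prefix[6] - prefix[4] = 49 - 33 = 16


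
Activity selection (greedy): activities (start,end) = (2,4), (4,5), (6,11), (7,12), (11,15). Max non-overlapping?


Greedy: pick earliest-ending, then skip overlaps.
Selected (4 activities): [(2, 4), (4, 5), (6, 11), (11, 15)]


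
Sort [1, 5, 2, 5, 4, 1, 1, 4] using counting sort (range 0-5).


Count array: [0, 3, 1, 0, 2, 2]
Reconstruct: [1, 1, 1, 2, 4, 4, 5, 5]


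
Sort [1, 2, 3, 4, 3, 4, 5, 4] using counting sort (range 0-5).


Count array: [0, 1, 1, 2, 3, 1]
Reconstruct: [1, 2, 3, 3, 4, 4, 4, 5]


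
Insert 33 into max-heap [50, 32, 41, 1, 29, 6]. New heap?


Append 33: [50, 32, 41, 1, 29, 6, 33]
Bubble up: no swaps needed
Result: [50, 32, 41, 1, 29, 6, 33]


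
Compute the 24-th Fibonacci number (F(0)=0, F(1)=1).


F(n)=F(n-1)+F(n-2)
...F(22)=17711, F(23)=28657, F(24)=46368


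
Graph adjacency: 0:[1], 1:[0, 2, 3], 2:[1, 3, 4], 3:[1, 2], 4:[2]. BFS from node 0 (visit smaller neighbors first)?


BFS queue: start with [0]
Visit order: [0, 1, 2, 3, 4]


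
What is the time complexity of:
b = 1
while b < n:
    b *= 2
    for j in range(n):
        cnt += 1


Per nesting level: O(log n) * O(n) = O(n log n)
Complexity: O(n log n)


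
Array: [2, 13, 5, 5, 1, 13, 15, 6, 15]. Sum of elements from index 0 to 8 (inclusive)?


Prefix sums: [0, 2, 15, 20, 25, 26, 39, 54, 60, 75]
Sum[0..8] = prefix[9] - prefix[0] = 75 - 0 = 75


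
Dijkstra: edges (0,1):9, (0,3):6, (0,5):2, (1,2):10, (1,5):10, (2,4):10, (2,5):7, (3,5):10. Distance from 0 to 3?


Dijkstra from 0:
Distances: {0: 0, 1: 9, 2: 9, 3: 6, 4: 19, 5: 2}
Shortest distance to 3 = 6, path = [0, 3]


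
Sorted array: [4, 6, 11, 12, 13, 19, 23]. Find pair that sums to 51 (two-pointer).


Two pointers: lo=0, hi=6
No pair sums to 51
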